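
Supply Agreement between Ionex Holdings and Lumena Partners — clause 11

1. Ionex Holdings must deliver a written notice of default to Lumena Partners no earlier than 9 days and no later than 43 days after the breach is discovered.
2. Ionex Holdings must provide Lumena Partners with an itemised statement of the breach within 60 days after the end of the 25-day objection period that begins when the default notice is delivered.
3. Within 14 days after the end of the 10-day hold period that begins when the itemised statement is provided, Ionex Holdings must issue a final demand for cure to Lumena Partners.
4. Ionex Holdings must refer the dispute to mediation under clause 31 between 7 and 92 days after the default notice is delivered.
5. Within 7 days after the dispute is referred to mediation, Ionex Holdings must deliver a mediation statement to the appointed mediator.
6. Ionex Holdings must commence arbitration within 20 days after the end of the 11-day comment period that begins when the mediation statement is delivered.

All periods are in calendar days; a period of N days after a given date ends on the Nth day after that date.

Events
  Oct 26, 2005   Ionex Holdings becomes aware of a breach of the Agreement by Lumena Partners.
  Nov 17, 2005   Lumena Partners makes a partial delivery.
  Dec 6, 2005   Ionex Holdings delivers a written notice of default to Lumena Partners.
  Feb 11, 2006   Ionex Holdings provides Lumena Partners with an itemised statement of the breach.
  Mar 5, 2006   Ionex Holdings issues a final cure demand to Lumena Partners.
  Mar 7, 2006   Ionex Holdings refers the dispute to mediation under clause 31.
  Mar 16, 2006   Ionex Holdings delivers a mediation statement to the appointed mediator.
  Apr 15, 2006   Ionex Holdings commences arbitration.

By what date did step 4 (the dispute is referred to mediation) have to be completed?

Mar 8, 2006

Step 4 runs from Dec 6, 2005, when the default notice is delivered. The window is 7–92 days after Dec 6, 2005; it closes on Mar 8, 2006.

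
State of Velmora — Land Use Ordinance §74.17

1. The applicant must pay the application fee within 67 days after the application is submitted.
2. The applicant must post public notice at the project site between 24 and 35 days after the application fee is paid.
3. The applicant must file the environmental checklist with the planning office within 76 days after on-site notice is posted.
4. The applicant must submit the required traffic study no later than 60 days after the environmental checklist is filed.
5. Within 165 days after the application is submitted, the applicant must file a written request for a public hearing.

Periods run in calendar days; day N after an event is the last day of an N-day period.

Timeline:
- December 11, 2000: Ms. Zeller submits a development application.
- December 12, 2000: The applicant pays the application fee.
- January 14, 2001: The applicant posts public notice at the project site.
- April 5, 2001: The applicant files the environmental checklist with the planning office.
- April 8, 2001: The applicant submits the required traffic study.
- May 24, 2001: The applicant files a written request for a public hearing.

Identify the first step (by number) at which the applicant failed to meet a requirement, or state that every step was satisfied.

Step 1 — counting 67 days from December 11, 2000 (when the application is submitted) gives a deadline of February 16, 2001; December 12, 2000 is within that limit.
Step 2 — 24 and 35 days from December 12, 2000 (when the application fee is paid) are January 5, 2001 and January 16, 2001 respectively; done January 14, 2001, which is between those dates.
Step 3 — counting 76 days from January 14, 2001 (when on-site notice is posted) gives a deadline of March 31, 2001; not done until April 5, 2001, 5 days after the deadline.

Step 3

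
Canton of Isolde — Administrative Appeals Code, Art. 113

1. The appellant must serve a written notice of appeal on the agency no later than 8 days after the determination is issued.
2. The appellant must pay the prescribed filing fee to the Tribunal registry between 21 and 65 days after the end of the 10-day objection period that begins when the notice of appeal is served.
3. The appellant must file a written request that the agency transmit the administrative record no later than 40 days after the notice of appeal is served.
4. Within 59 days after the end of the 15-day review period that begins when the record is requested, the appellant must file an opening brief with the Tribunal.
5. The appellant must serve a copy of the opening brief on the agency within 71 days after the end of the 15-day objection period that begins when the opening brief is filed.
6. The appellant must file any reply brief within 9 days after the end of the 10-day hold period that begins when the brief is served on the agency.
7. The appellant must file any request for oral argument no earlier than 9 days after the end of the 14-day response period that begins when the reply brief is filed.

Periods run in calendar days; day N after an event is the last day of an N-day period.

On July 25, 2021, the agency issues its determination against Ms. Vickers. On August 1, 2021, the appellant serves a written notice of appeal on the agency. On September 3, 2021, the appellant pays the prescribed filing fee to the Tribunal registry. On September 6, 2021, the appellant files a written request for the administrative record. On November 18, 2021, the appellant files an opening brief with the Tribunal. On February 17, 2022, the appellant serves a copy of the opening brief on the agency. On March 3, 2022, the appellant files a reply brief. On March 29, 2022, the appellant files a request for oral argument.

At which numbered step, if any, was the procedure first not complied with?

Step 1: 8 days after July 25, 2021 (when the determination is issued) is August 2, 2021; done August 1, 2021 — timely.
Step 2: the window is 21–65 days after August 11, 2021 (end of the 10-day objection period, which began when the notice of appeal is served on August 1, 2021), so September 1, 2021 through October 15, 2021; done September 3, 2021 — within the window.
Step 3: 40 days after August 1, 2021 (when the notice of appeal is served) is September 10, 2021; September 6, 2021 is within that limit.
Step 4: 59 days after September 21, 2021 (end of the 15-day review period, which began when the record is requested on September 6, 2021) is November 19, 2021; done November 18, 2021 — timely.
Step 5: 71 days after December 3, 2021 (end of the 15-day objection period, which began when the opening brief is filed on November 18, 2021) is February 12, 2022; not done until February 17, 2022, 5 days after the deadline.

Step 5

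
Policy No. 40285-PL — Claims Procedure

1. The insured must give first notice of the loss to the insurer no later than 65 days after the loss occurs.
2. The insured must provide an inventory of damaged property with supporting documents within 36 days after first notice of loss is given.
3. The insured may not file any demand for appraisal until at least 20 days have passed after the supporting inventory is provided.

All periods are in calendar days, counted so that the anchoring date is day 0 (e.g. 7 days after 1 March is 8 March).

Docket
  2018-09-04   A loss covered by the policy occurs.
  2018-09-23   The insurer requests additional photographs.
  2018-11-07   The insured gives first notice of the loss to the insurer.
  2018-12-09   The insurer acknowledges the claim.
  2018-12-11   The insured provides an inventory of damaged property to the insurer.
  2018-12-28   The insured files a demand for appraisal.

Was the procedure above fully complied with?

(1) due by 2018-09-04 + 65 days = 2018-11-08; 2018-11-07 is within that limit.
(2) due by 2018-11-07 + 36 days = 2018-12-13; done 2018-12-11 — timely.
(3) permitted from 2018-12-11 + 20 days = 2018-12-31 onward; done 2018-12-28 — 3 days too early.
The analysis stops there.

No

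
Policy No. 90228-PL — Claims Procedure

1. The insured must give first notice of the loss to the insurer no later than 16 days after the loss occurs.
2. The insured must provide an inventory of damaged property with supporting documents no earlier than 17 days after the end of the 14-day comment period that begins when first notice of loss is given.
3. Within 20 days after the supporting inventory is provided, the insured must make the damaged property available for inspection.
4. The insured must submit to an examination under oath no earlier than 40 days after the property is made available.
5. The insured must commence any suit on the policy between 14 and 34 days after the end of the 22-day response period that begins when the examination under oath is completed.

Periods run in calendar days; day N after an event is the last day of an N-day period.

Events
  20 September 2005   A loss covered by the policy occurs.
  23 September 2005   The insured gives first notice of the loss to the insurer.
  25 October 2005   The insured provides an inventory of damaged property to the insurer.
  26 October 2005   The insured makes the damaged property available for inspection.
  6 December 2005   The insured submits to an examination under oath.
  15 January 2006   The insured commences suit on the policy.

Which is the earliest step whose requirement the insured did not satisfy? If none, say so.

None — every step was satisfied

Step 1: 16 days after 20 September 2005 (when the loss occurs) is 6 October 2005; done 23 September 2005 — timely.
Step 2: the earliest permitted date is 17 days after 7 October 2005 (end of the 14-day comment period, which began when first notice of loss is given on 23 September 2005), i.e. 24 October 2005; 25 October 2005 is on or after that date.
Step 3: 20 days after 25 October 2005 (when the supporting inventory is provided) is 14 November 2005; done 26 October 2005 — timely.
Step 4: the earliest permitted date is 40 days after 26 October 2005 (when the property is made available), i.e. 5 December 2005; 6 December 2005 is on or after that date.
Step 5: the window is 14–34 days after 28 December 2005 (end of the 22-day response period, which began when the examination under oath is completed on 6 December 2005), so 11 January 2006 through 31 January 2006; 15 January 2006 falls inside that range.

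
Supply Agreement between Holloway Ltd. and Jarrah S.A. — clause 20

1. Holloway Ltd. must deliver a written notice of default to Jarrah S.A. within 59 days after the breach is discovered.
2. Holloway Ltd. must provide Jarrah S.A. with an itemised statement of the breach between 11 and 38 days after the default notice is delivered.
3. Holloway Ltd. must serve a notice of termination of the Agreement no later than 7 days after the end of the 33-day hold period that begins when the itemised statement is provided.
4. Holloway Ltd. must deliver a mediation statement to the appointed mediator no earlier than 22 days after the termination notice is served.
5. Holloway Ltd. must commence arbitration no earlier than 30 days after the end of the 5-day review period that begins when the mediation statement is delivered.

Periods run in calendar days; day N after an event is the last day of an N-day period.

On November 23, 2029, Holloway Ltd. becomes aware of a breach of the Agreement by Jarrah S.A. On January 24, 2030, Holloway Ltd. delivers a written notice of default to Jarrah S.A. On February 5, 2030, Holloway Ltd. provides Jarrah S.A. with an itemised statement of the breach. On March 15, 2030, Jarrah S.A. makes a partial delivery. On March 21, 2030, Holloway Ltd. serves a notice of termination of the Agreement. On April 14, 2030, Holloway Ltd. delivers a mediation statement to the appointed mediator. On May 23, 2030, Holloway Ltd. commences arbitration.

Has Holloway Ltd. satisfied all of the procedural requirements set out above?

Step 1 — counting 59 days from November 23, 2029 (when the breach is discovered) gives a deadline of January 21, 2030; January 24, 2030 misses that deadline by 3 days.

No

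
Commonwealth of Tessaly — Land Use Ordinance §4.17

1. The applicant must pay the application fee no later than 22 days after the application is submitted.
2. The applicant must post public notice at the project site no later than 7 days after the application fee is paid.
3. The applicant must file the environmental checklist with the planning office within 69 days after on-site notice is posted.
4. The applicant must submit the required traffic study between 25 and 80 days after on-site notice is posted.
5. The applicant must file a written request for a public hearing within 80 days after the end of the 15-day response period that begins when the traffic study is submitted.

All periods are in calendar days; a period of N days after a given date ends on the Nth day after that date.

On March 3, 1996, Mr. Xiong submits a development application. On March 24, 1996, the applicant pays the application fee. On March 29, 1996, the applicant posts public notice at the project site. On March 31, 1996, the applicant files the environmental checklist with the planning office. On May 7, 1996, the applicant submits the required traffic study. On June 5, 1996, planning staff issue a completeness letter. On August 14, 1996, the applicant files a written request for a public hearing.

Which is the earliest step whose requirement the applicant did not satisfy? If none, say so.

Step 1: 22 days after March 3, 1996 (when the application is submitted) is March 25, 1996; March 24, 1996 is within that limit.
Step 2: 7 days after March 24, 1996 (when the application fee is paid) is March 31, 1996; completed March 29, 1996, before the deadline.
Step 3: 69 days after March 29, 1996 (when on-site notice is posted) is June 6, 1996; done March 31, 1996 — timely.
Step 4: the window is 25–80 days after March 29, 1996 (when on-site notice is posted), so April 23, 1996 through June 17, 1996; May 7, 1996 falls inside that range.
Step 5: 80 days after May 22, 1996 (end of the 15-day response period, which began when the traffic study is submitted on May 7, 1996) is August 10, 1996; done August 14, 1996 — 4 days late.

Step 5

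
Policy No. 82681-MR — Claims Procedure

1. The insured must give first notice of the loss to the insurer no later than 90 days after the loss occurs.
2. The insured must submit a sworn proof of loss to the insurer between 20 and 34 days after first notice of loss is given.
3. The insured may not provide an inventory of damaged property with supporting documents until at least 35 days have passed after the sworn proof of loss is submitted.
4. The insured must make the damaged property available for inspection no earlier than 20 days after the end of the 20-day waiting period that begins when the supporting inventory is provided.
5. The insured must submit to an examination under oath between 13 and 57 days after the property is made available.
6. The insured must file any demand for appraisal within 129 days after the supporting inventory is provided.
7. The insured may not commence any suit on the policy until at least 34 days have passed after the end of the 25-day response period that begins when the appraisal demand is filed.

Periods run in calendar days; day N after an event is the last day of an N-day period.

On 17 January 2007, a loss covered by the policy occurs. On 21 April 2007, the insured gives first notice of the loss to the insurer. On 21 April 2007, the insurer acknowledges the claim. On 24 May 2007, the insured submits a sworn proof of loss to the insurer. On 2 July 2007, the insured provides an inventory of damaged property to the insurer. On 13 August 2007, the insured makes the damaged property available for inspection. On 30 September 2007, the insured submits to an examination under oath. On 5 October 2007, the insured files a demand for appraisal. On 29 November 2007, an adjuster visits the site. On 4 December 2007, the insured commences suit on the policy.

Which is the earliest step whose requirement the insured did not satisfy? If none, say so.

(1) due by 17 January 2007 + 90 days = 17 April 2007; 21 April 2007 misses that deadline by 4 days.

Step 1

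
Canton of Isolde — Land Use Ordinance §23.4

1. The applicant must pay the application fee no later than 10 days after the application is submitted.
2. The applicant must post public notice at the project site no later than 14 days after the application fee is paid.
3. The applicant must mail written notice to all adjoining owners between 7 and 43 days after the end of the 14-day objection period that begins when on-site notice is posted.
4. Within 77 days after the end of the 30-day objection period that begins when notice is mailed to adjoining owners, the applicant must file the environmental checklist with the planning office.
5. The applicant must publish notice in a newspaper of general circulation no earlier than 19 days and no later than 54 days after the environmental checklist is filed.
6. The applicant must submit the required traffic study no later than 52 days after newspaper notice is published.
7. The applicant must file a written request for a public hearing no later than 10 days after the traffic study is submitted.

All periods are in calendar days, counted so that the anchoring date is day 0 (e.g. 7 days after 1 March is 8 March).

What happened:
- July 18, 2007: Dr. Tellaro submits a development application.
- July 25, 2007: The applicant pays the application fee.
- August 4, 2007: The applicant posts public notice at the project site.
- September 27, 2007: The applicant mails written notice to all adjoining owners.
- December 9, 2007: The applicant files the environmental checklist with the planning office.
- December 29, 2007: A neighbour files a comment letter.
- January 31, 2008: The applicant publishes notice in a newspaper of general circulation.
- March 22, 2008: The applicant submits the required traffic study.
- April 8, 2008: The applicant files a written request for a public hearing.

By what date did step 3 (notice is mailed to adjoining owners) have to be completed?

On-site notice is posted on August 4, 2007; the 14-day objection period therefore ends August 18, 2007, and step 3 runs from that date. The window is 7–43 days after August 18, 2007; it closes on September 30, 2007.

September 30, 2007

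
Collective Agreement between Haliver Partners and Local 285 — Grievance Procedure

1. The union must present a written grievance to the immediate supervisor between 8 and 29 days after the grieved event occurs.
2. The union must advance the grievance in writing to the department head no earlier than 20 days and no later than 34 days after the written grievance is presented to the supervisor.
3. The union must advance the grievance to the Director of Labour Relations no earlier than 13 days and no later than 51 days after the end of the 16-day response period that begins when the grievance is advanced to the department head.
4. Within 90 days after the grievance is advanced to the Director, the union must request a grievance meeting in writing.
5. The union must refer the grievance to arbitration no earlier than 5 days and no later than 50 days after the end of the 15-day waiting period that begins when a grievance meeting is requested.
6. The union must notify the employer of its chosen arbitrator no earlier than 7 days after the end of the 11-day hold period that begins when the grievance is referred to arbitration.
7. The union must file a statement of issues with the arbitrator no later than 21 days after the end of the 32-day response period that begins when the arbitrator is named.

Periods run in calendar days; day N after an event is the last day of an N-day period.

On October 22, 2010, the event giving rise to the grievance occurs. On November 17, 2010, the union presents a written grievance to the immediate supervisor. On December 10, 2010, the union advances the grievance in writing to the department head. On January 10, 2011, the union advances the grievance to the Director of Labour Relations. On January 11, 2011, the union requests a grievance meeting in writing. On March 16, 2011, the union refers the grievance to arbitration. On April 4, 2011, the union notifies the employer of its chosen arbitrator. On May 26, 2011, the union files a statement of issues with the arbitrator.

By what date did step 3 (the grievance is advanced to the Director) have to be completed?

February 15, 2011

The grievance is advanced to the department head on December 10, 2010; the 16-day response period therefore ends December 26, 2010, and step 3 runs from that date. The window is 13–51 days after December 26, 2010; it closes on February 15, 2011.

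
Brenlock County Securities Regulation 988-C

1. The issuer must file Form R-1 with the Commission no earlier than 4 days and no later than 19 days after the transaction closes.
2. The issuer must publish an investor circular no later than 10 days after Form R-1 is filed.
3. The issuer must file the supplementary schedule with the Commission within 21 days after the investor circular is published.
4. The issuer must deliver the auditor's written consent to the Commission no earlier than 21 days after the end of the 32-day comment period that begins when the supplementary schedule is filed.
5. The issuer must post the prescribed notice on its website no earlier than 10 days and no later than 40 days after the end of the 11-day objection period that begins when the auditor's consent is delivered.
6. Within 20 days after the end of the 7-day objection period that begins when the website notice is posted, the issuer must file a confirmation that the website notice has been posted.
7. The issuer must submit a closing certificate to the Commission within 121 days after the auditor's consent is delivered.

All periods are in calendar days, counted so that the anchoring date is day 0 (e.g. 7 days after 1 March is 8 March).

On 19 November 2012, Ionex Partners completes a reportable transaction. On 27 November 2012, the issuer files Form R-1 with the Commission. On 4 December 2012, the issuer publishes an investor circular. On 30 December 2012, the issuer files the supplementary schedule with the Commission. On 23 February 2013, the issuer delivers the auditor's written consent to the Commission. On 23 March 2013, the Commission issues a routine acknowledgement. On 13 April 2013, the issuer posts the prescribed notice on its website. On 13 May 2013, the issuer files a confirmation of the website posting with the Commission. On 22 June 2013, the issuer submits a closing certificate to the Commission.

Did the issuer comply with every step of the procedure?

Step 1: the window is 4–19 days after 19 November 2012 (when the transaction closes), so 23 November 2012 through 8 December 2012; done 27 November 2012 — within the window.
Step 2: 10 days after 27 November 2012 (when Form R-1 is filed) is 7 December 2012; done 4 December 2012 — timely.
Step 3: 21 days after 4 December 2012 (when the investor circular is published) is 25 December 2012; not done until 30 December 2012, 5 days after the deadline.
The analysis stops there.

No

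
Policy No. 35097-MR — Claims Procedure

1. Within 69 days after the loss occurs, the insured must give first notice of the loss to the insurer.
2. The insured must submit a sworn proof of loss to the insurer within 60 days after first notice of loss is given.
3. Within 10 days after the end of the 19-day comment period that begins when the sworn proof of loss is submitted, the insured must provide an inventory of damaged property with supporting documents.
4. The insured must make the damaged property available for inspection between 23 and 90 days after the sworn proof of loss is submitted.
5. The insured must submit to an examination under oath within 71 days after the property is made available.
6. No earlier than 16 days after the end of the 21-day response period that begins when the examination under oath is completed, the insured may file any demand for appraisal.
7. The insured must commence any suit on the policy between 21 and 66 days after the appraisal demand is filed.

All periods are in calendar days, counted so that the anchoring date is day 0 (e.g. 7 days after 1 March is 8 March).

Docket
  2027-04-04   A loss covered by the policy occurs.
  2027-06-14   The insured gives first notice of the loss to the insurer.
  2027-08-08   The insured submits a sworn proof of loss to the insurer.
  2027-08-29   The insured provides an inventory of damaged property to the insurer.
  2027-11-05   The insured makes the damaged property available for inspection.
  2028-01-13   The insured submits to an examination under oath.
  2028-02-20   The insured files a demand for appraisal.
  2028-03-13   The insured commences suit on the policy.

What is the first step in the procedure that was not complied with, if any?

(1) due by 2027-04-04 + 69 days = 2027-06-12; done 2027-06-14 — 2 days late.
That is the first point of non-compliance.

Step 1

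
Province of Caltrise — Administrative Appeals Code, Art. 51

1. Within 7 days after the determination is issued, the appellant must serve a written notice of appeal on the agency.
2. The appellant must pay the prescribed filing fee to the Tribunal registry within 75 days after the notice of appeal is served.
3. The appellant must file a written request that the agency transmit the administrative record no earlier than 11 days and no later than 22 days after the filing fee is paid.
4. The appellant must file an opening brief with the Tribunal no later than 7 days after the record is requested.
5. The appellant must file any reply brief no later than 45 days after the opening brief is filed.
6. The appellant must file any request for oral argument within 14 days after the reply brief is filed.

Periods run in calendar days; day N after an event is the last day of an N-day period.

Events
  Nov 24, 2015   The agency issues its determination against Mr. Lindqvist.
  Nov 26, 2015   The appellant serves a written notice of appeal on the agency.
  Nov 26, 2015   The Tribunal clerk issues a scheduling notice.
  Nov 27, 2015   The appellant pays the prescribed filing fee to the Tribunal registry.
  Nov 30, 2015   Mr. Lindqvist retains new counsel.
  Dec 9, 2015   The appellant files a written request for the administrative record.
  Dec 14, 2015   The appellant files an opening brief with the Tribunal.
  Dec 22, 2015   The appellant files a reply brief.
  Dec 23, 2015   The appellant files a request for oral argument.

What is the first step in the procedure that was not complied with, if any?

(1) due by Nov 24, 2015 + 7 days = Dec 1, 2015; done Nov 26, 2015 — timely.
(2) due by Nov 26, 2015 + 75 days = Feb 9, 2016; done Nov 27, 2015 — timely.
(3) the permitted window runs from Nov 27, 2015 + 11 = Dec 8, 2015 to Nov 27, 2015 + 22 = Dec 19, 2015; done Dec 9, 2015 — within the window.
(4) due by Dec 9, 2015 + 7 days = Dec 16, 2015; Dec 14, 2015 is within that limit.
(5) due by Dec 14, 2015 + 45 days = Jan 28, 2016; done Dec 22, 2015 — timely.
(6) due by Dec 22, 2015 + 14 days = Jan 5, 2016; done Dec 23, 2015 — timely.

None — every step was satisfied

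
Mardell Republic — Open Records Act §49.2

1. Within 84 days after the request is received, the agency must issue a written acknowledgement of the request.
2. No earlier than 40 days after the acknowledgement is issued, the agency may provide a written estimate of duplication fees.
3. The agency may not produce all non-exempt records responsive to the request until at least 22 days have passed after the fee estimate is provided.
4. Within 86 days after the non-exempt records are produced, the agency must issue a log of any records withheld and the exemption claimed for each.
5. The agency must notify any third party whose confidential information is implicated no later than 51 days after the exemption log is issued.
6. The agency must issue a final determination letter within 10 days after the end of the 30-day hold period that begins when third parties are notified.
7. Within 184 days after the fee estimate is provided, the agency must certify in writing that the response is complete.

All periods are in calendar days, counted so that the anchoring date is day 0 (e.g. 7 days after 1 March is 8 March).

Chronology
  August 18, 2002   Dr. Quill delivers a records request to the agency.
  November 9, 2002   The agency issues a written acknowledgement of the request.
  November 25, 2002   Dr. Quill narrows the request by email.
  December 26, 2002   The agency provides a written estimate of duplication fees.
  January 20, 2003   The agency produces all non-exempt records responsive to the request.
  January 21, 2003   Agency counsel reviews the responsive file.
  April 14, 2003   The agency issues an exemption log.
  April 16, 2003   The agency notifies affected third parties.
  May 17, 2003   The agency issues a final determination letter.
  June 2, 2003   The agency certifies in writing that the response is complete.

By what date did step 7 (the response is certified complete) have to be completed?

Step 7 runs from December 26, 2002, when the fee estimate is provided. 184 days after December 26, 2002 is June 28, 2003.

June 28, 2003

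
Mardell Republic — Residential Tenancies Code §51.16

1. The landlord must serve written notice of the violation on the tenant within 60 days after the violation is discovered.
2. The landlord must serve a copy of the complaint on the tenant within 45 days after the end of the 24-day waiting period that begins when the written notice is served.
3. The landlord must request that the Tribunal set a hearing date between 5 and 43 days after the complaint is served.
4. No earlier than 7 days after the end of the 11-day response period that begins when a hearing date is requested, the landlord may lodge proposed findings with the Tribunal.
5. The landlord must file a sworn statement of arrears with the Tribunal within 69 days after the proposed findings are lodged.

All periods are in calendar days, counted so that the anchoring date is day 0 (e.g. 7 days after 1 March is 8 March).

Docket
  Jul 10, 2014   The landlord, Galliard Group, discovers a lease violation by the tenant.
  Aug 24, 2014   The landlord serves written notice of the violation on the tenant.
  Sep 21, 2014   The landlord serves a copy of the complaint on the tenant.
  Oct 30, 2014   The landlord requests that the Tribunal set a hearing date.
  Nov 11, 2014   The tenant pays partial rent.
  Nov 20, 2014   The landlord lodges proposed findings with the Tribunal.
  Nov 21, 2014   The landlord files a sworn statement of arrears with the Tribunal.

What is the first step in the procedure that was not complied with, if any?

None — every step was satisfied

Step 1 — counting 60 days from Jul 10, 2014 (when the violation is discovered) gives a deadline of Sep 8, 2014; completed Aug 24, 2014, before the deadline.
Step 2 — counting 45 days from Sep 17, 2014 (end of the 24-day waiting period, which began when the written notice is served on Aug 24, 2014) gives a deadline of Nov 1, 2014; Sep 21, 2014 is within that limit.
Step 3 — 5 and 43 days from Sep 21, 2014 (when the complaint is served) are Sep 26, 2014 and Nov 3, 2014 respectively; done Oct 30, 2014, which is between those dates.
Step 4 — must wait 7 days from Nov 10, 2014 (end of the 11-day response period, which began when a hearing date is requested on Oct 30, 2014), so not before Nov 17, 2014; done Nov 20, 2014, after the minimum wait.
Step 5 — counting 69 days from Nov 20, 2014 (when the proposed findings are lodged) gives a deadline of Jan 28, 2015; completed Nov 21, 2014, before the deadline.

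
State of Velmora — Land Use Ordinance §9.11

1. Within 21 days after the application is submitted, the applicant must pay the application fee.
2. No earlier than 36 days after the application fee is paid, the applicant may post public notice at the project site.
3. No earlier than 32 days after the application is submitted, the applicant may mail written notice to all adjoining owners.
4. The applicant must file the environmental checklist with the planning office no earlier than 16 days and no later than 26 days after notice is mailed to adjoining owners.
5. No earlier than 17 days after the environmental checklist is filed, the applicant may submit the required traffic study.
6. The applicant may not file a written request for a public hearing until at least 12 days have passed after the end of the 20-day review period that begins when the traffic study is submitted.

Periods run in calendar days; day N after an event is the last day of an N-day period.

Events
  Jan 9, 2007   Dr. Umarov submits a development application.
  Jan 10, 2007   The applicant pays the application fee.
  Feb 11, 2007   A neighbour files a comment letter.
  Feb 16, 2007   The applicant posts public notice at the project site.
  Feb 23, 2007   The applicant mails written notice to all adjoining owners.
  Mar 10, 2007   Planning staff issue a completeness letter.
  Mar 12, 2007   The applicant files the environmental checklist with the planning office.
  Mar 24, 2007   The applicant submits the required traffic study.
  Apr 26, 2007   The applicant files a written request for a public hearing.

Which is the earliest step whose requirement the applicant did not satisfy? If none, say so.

Step 5

(1) due by Jan 9, 2007 + 21 days = Jan 30, 2007; Jan 10, 2007 is within that limit.
(2) permitted from Jan 10, 2007 + 36 days = Feb 15, 2007 onward; done Feb 16, 2007, after the minimum wait.
(3) permitted from Jan 9, 2007 + 32 days = Feb 10, 2007 onward; done Feb 23, 2007 — permitted.
(4) the permitted window runs from Feb 23, 2007 + 16 = Mar 11, 2007 to Feb 23, 2007 + 26 = Mar 21, 2007; Mar 12, 2007 falls inside that range.
(5) permitted from Mar 12, 2007 + 17 days = Mar 29, 2007 onward; acted on Mar 24, 2007, 5 days prematurely.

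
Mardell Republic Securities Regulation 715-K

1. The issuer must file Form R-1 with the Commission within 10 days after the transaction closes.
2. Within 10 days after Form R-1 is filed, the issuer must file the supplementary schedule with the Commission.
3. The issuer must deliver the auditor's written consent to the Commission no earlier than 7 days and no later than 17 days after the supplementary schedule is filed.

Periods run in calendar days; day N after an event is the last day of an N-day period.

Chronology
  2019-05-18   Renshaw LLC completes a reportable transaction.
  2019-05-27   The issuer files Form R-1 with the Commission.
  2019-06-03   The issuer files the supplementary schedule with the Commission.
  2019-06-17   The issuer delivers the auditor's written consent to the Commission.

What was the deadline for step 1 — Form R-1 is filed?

2019-05-28

Step 1 runs from 2019-05-18, when the transaction closes. 10 days after 2019-05-18 is 2019-05-28.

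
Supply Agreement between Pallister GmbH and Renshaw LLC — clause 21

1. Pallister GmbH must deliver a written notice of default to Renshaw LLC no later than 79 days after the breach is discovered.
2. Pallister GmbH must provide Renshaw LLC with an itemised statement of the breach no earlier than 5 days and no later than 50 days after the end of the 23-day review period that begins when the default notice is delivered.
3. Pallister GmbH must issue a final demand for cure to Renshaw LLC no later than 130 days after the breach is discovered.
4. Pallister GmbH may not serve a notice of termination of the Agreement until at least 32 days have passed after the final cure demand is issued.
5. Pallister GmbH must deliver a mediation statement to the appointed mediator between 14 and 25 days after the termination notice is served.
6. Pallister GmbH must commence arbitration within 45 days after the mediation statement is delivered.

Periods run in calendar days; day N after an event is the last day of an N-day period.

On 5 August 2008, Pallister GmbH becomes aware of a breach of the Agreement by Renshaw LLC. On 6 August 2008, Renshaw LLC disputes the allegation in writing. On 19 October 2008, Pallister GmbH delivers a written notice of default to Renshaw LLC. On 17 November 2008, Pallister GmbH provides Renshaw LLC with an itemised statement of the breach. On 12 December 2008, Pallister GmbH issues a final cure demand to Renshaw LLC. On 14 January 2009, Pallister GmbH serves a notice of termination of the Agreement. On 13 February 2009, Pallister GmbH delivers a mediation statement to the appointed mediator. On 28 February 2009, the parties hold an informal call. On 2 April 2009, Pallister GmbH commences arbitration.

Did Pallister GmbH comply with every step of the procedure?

No

Step 1 — counting 79 days from 5 August 2008 (when the breach is discovered) gives a deadline of 23 October 2008; 19 October 2008 is within that limit.
Step 2 — 5 and 50 days from 11 November 2008 (end of the 23-day review period, which began when the default notice is delivered on 19 October 2008) are 16 November 2008 and 31 December 2008 respectively; done 17 November 2008 — within the window.
Step 3 — counting 130 days from 5 August 2008 (when the breach is discovered) gives a deadline of 13 December 2008; done 12 December 2008 — timely.
Step 4 — must wait 32 days from 12 December 2008 (when the final cure demand is issued), so not before 13 January 2009; 14 January 2009 is on or after that date.
Step 5 — 14 and 25 days from 14 January 2009 (when the termination notice is served) are 28 January 2009 and 8 February 2009 respectively; 13 February 2009 is 5 days past the end of the window.
The procedure was therefore not followed at step 5.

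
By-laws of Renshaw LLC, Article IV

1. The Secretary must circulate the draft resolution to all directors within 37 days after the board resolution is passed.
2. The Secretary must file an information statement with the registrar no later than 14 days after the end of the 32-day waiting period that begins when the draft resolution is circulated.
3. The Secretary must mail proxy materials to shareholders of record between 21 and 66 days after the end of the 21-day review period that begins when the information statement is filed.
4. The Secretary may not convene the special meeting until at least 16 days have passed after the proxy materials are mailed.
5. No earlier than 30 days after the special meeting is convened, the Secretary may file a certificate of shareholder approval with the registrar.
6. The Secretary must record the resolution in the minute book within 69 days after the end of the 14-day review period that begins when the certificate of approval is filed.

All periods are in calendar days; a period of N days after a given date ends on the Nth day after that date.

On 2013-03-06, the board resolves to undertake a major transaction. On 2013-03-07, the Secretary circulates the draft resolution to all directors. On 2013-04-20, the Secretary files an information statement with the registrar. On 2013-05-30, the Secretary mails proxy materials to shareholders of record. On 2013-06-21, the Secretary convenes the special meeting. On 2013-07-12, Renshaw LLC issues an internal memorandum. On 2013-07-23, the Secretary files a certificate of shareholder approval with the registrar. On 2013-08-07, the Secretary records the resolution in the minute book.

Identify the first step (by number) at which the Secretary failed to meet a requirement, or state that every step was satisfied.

Step 3

Step 1 — counting 37 days from 2013-03-06 (when the board resolution is passed) gives a deadline of 2013-04-12; completed 2013-03-07, before the deadline.
Step 2 — counting 14 days from 2013-04-08 (end of the 32-day waiting period, which began when the draft resolution is circulated on 2013-03-07) gives a deadline of 2013-04-22; 2013-04-20 is within that limit.
Step 3 — 21 and 66 days from 2013-05-11 (end of the 21-day review period, which began when the information statement is filed on 2013-04-20) are 2013-06-01 and 2013-07-16 respectively; 2013-05-30 is 2 days too early.
No need to go further; step 3 was not satisfied.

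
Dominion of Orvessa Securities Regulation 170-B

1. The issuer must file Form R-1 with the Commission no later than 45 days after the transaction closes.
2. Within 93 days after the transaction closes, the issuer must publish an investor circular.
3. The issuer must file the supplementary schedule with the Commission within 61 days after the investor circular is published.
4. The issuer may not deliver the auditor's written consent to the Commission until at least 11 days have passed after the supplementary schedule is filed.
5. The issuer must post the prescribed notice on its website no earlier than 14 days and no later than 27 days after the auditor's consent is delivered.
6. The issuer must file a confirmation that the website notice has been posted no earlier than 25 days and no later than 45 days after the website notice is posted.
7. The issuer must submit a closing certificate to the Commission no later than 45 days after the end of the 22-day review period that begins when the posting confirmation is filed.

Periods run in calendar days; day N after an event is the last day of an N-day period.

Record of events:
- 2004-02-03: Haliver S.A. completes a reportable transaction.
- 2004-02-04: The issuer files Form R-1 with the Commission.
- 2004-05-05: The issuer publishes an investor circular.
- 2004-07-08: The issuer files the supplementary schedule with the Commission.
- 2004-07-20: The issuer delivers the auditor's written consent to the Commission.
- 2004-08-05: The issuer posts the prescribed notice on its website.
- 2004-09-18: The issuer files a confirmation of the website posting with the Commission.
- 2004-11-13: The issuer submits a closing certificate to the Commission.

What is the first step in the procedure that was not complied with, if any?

Step 3

(1) due by 2004-02-03 + 45 days = 2004-03-19; done 2004-02-04 — timely.
(2) due by 2004-02-03 + 93 days = 2004-05-06; 2004-05-05 is within that limit.
(3) due by 2004-05-05 + 61 days = 2004-07-05; done 2004-07-08 — 3 days late.
That is the first point of non-compliance.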